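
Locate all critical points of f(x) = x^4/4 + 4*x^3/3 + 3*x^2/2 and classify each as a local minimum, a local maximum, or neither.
f'(x) = x*(x^2 + 4*x + 3)

Solve f'(x) = 0:
  Factor: x^3 + 4*x^2 + 3*x = x*(x + 1)*(x + 3) = 0.
  ⇒ x = -3, -1, 0

f''(x) = 3*x^2 + 8*x + 3
Second-derivative test at each critical point:
  f''(-3) = 6 > 0 → local minimum
  f''(-1) = -2 < 0 → local maximum
  f''(0) = 3 > 0 → local minimum

Critical points: x = -3 (local minimum); x = -1 (local maximum); x = 0 (local minimum)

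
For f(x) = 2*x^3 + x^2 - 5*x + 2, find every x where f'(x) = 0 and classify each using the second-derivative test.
f'(x) = 6*x^2 + 2*x - 5

Solve f'(x) = 0:
  6*x^2 + 2*x - 5 = 0 has no rational roots; quadratic formula: x = (-2 ± √124)/12.
  ⇒ x = -sqrt(31)/6 - 1/6 ≈ -1.0946, -1/6 + sqrt(31)/6 ≈ 0.7613

f''(x) = 12*x + 2
Second-derivative test at each critical point:
  f''(-1.0946) = -11.1355 < 0 → local maximum
  f''(0.7613) = 11.1355 > 0 → local minimum

Critical points: x = -sqrt(31)/6 - 1/6 ≈ -1.0946 (local maximum); x = -1/6 + sqrt(31)/6 ≈ 0.7613 (local minimum)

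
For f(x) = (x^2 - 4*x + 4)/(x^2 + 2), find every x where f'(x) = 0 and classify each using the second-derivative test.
f'(x) = 4*(x^2 - x - 2)/(x^4 + 4*x^2 + 4)

Solve f'(x) = 0:
  f'(x) = 4*(x - 2)*(x + 1)/(x^2 + 2)^2; the denominator is positive wherever f is defined, so f'(x) = 0 ⇔ 4*x^2 - 4*x - 8 = 0.
  Factor: 4*x^2 - 4*x - 8 = 4*(x - 2)*(x + 1) = 0.
  ⇒ x = -1, 2

f''(x) = 4*(-2*x^3 + 3*x^2 + 12*x - 2)/(x^6 + 6*x^4 + 12*x^2 + 8)
Second-derivative test at each critical point:
  f''(-1) = -4/3 < 0 → local maximum
  f''(2) = 1/3 > 0 → local minimum

Critical points: x = -1 (local maximum); x = 2 (local minimum)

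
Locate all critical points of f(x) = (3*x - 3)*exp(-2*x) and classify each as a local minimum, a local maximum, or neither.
f'(x) = 3*(3 - 2*x)*exp(-2*x)

Solve f'(x) = 0:
  f'(x) = (9 - 6*x)·exp(-2*x) and exp(-2*x) > 0 for every x, so f'(x) = 0 ⇔ 9 - 6*x = 0.
  Factor: 9 - 6*x = -3*(2*x - 3) = 0.
  ⇒ x = 3/2

f''(x) = 12*(x - 2)*exp(-2*x)
Second-derivative test at each critical point:
  f''(3/2) = -0.2987 < 0 → local maximum

Critical points: x = 3/2 (local maximum)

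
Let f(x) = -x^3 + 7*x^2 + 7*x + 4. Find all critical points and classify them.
f'(x) = -3*x^2 + 14*x + 7

Solve f'(x) = 0:
  3*x^2 - 14*x - 7 = 0 has no rational roots; quadratic formula: x = (14 ± √280)/6.
  ⇒ x = 7/3 - sqrt(70)/3 ≈ -0.4555, 7/3 + sqrt(70)/3 ≈ 5.1222

f''(x) = 14 - 6*x
Second-derivative test at each critical point:
  f''(-0.4555) = 16.7332 > 0 → local minimum
  f''(5.1222) = -16.7332 < 0 → local maximum

Critical points: x = 7/3 - sqrt(70)/3 ≈ -0.4555 (local minimum); x = 7/3 + sqrt(70)/3 ≈ 5.1222 (local maximum)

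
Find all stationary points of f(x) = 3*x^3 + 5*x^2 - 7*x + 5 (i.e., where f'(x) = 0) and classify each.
f'(x) = 9*x^2 + 10*x - 7

Solve f'(x) = 0:
  9*x^2 + 10*x - 7 = 0 has no rational roots; quadratic formula: x = (-10 ± √352)/18.
  ⇒ x = -2*sqrt(22)/9 - 5/9 ≈ -1.5979, -5/9 + 2*sqrt(22)/9 ≈ 0.4868

f''(x) = 18*x + 10
Second-derivative test at each critical point:
  f''(-1.5979) = -18.7617 < 0 → local maximum
  f''(0.4868) = 18.7617 > 0 → local minimum

Critical points: x = -2*sqrt(22)/9 - 5/9 ≈ -1.5979 (local maximum); x = -5/9 + 2*sqrt(22)/9 ≈ 0.4868 (local minimum)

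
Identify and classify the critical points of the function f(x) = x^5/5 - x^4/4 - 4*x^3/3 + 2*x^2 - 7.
f'(x) = x*(x^3 - x^2 - 4*x + 4)

Solve f'(x) = 0:
  Factor: x^4 - x^3 - 4*x^2 + 4*x = x*(x - 2)*(x - 1)*(x + 2) = 0.
  ⇒ x = -2, 0, 1, 2

f''(x) = 4*x^3 - 3*x^2 - 8*x + 4
Second-derivative test at each critical point:
  f''(-2) = -24 < 0 → local maximum
  f''(0) = 4 > 0 → local minimum
  f''(1) = -3 < 0 → local maximum
  f''(2) = 8 > 0 → local minimum

Critical points: x = -2 (local maximum); x = 0 (local minimum); x = 1 (local maximum); x = 2 (local minimum)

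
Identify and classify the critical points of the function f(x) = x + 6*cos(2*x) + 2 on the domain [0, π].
f'(x) = 1 - 12*sin(2*x)

Solve f'(x) = 0 on [0, π]:
  f'(x) = 0 ⇔ sin(2*x) = 1/12, i.e. 2*x = arcsin(1/12) + 2nπ or 2*x = π − arcsin(1/12) + 2nπ; keep the solutions lying in [0, π].
  ⇒ x = asin(1/12)/2 ≈ 0.0417, -asin(1/12)/2 + pi/2 ≈ 1.5291

f''(x) = -24*cos(2*x)
Second-derivative test at each critical point:
  f''(0.0417) = -23.9165 < 0 → local maximum
  f''(1.5291) = 23.9165 > 0 → local minimum

Critical points: x = asin(1/12)/2 ≈ 0.0417 (local maximum); x = -asin(1/12)/2 + pi/2 ≈ 1.5291 (local minimum)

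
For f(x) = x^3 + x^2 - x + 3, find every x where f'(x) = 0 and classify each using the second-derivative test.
f'(x) = 3*x^2 + 2*x - 1

Solve f'(x) = 0:
  Factor: 3*x^2 + 2*x - 1 = (x + 1)*(3*x - 1) = 0.
  ⇒ x = -1, 1/3

f''(x) = 6*x + 2
Second-derivative test at each critical point:
  f''(-1) = -4 < 0 → local maximum
  f''(1/3) = 4 > 0 → local minimum

Critical points: x = -1 (local maximum); x = 1/3 (local minimum)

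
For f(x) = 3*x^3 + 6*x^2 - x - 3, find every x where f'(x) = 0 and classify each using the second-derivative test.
f'(x) = 9*x^2 + 12*x - 1

Solve f'(x) = 0:
  9*x^2 + 12*x - 1 = 0 has no rational roots; quadratic formula: x = (-12 ± √180)/18.
  ⇒ x = -sqrt(5)/3 - 2/3 ≈ -1.4120, -2/3 + sqrt(5)/3 ≈ 0.0787

f''(x) = 18*x + 12
Second-derivative test at each critical point:
  f''(-1.4120) = -13.4164 < 0 → local maximum
  f''(0.0787) = 13.4164 > 0 → local minimum

Critical points: x = -sqrt(5)/3 - 2/3 ≈ -1.4120 (local maximum); x = -2/3 + sqrt(5)/3 ≈ 0.0787 (local minimum)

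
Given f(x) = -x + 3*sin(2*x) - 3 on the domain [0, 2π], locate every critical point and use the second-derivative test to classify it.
f'(x) = 6*cos(2*x) - 1

Solve f'(x) = 0 on [0, 2π]:
  f'(x) = 0 ⇔ cos(2*x) = 1/6, i.e. 2*x = ±arccos(1/6) + 2nπ; keep the solutions lying in [0, 2π].
  ⇒ x = acos(1/6)/2 ≈ 0.7017, pi - acos(1/6)/2 ≈ 2.4399, acos(1/6)/2 + pi ≈ 3.8433, -acos(1/6)/2 + 2*pi ≈ 5.5815

f''(x) = -12*sin(2*x)
Second-derivative test at each critical point:
  f''(0.7017) = -11.8322 < 0 → local maximum
  f''(2.4399) = 11.8322 > 0 → local minimum
  f''(3.8433) = -11.8322 < 0 → local maximum
  f''(5.5815) = 11.8322 > 0 → local minimum

Critical points: x = acos(1/6)/2 ≈ 0.7017 (local maximum); x = pi - acos(1/6)/2 ≈ 2.4399 (local minimum); x = acos(1/6)/2 + pi ≈ 3.8433 (local maximum); x = -acos(1/6)/2 + 2*pi ≈ 5.5815 (local minimum)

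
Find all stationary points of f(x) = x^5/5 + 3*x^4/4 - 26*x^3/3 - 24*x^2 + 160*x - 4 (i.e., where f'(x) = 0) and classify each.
f'(x) = x^4 + 3*x^3 - 26*x^2 - 48*x + 160

Solve f'(x) = 0:
  Factor: x^4 + 3*x^3 - 26*x^2 - 48*x + 160 = (x - 4)*(x - 2)*(x + 4)*(x + 5) = 0.
  ⇒ x = -5, -4, 2, 4

f''(x) = 4*x^3 + 9*x^2 - 52*x - 48
Second-derivative test at each critical point:
  f''(-5) = -63 < 0 → local maximum
  f''(-4) = 48 > 0 → local minimum
  f''(2) = -84 < 0 → local maximum
  f''(4) = 144 > 0 → local minimum

Critical points: x = -5 (local maximum); x = -4 (local minimum); x = 2 (local maximum); x = 4 (local minimum)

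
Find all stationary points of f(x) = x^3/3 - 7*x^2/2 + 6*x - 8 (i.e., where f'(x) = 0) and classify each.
f'(x) = x^2 - 7*x + 6

Solve f'(x) = 0:
  Factor: x^2 - 7*x + 6 = (x - 6)*(x - 1) = 0.
  ⇒ x = 1, 6

f''(x) = 2*x - 7
Second-derivative test at each critical point:
  f''(1) = -5 < 0 → local maximum
  f''(6) = 5 > 0 → local minimum

Critical points: x = 1 (local maximum); x = 6 (local minimum)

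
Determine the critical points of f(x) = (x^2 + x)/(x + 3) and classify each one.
f'(x) = (x^2 + 6*x + 3)/(x^2 + 6*x + 9)

Solve f'(x) = 0:
  f'(x) = (x^2 + 6*x + 3)/(x + 3)^2; the denominator is positive wherever f is defined, so f'(x) = 0 ⇔ x^2 + 6*x + 3 = 0.
  x^2 + 6*x + 3 = 0 has no rational roots; quadratic formula: x = (-6 ± √24)/2.
  ⇒ x = -3 - sqrt(6) ≈ -5.4495, -3 + sqrt(6) ≈ -0.5505

f''(x) = 12/(x^3 + 9*x^2 + 27*x + 27)
Second-derivative test at each critical point:
  f''(-5.4495) = -0.8165 < 0 → local maximum
  f''(-0.5505) = 0.8165 > 0 → local minimum

Critical points: x = -3 - sqrt(6) ≈ -5.4495 (local maximum); x = -3 + sqrt(6) ≈ -0.5505 (local minimum)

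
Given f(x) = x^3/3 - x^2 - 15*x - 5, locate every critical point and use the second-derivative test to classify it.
f'(x) = x^2 - 2*x - 15

Solve f'(x) = 0:
  Factor: x^2 - 2*x - 15 = (x - 5)*(x + 3) = 0.
  ⇒ x = -3, 5

f''(x) = 2*x - 2
Second-derivative test at each critical point:
  f''(-3) = -8 < 0 → local maximum
  f''(5) = 8 > 0 → local minimum

Critical points: x = -3 (local maximum); x = 5 (local minimum)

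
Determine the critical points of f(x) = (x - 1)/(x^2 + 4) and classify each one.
f'(x) = (x^2 - 2*x*(x - 1) + 4)/(x^2 + 4)^2

Solve f'(x) = 0:
  f'(x) = -(x^2 - 2*x - 4)/(x^2 + 4)^2; the denominator is positive wherever f is defined, so f'(x) = 0 ⇔ -x^2 + 2*x + 4 = 0.
  x^2 - 2*x - 4 = 0 has no rational roots; quadratic formula: x = (2 ± √20)/2.
  ⇒ x = 1 - sqrt(5) ≈ -1.2361, 1 + sqrt(5) ≈ 3.2361

f''(x) = 2*(4*x^2*(x - 1) + (1 - 3*x)*(x^2 + 4))/(x^2 + 4)^3
Second-derivative test at each critical point:
  f''(-1.2361) = 0.1464 > 0 → local minimum
  f''(3.2361) = -0.0214 < 0 → local maximum

Critical points: x = 1 - sqrt(5) ≈ -1.2361 (local minimum); x = 1 + sqrt(5) ≈ 3.2361 (local maximum)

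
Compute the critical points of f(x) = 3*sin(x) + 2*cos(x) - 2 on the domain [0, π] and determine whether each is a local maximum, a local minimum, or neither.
f'(x) = -2*sin(x) + 3*cos(x)

Solve f'(x) = 0 on [0, π]:
  f'(x) = 0 ⇔ 3*cos(x) = 2*sin(x) ⇔ tan(x) = 3/2, i.e. x = arctan(3/2) + nπ; keep the solutions lying in [0, π].
  ⇒ x = atan(3/2) ≈ 0.9828

f''(x) = -3*sin(x) - 2*cos(x)
Second-derivative test at each critical point:
  f''(0.9828) = -3.6056 < 0 → local maximum

Critical points: x = atan(3/2) ≈ 0.9828 (local maximum)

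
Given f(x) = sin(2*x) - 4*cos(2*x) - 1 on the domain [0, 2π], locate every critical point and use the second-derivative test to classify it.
f'(x) = 8*sin(2*x) + 2*cos(2*x)

Solve f'(x) = 0 on [0, 2π]:
  f'(x) = 0 ⇔ cos(2*x) = -4*sin(2*x) ⇔ tan(2*x) = -1/4, i.e. 2*x = arctan(-1/4) + nπ; keep the solutions lying in [0, 2π].
  ⇒ x = -atan(1/4)/2 + pi/2 ≈ 1.4483, pi - atan(1/4)/2 ≈ 3.0191, -atan(1/4)/2 + 3*pi/2 ≈ 4.5899, -atan(1/4)/2 + 2*pi ≈ 6.1607

f''(x) = -4*sin(2*x) + 16*cos(2*x)
Second-derivative test at each critical point:
  f''(1.4483) = -16.4924 < 0 → local maximum
  f''(3.0191) = 16.4924 > 0 → local minimum
  f''(4.5899) = -16.4924 < 0 → local maximum
  f''(6.1607) = 16.4924 > 0 → local minimum

Critical points: x = -atan(1/4)/2 + pi/2 ≈ 1.4483 (local maximum); x = pi - atan(1/4)/2 ≈ 3.0191 (local minimum); x = -atan(1/4)/2 + 3*pi/2 ≈ 4.5899 (local maximum); x = -atan(1/4)/2 + 2*pi ≈ 6.1607 (local minimum)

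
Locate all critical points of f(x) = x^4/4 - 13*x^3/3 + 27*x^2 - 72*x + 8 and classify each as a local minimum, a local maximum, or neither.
f'(x) = x^3 - 13*x^2 + 54*x - 72

Solve f'(x) = 0:
  Factor: x^3 - 13*x^2 + 54*x - 72 = (x - 6)*(x - 4)*(x - 3) = 0.
  ⇒ x = 3, 4, 6

f''(x) = 3*x^2 - 26*x + 54
Second-derivative test at each critical point:
  f''(3) = 3 > 0 → local minimum
  f''(4) = -2 < 0 → local maximum
  f''(6) = 6 > 0 → local minimum

Critical points: x = 3 (local minimum); x = 4 (local maximum); x = 6 (local minimum)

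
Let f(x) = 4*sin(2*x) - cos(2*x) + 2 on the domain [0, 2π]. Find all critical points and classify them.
f'(x) = 2*sin(2*x) + 8*cos(2*x)

Solve f'(x) = 0 on [0, 2π]:
  f'(x) = 0 ⇔ 4*cos(2*x) = -sin(2*x) ⇔ tan(2*x) = -4, i.e. 2*x = arctan(-4) + nπ; keep the solutions lying in [0, 2π].
  ⇒ x = -atan(4)/2 + pi/2 ≈ 0.9079, pi - atan(4)/2 ≈ 2.4787, -atan(4)/2 + 3*pi/2 ≈ 4.0495, -atan(4)/2 + 2*pi ≈ 5.6203

f''(x) = -16*sin(2*x) + 4*cos(2*x)
Second-derivative test at each critical point:
  f''(0.9079) = -16.4924 < 0 → local maximum
  f''(2.4787) = 16.4924 > 0 → local minimum
  f''(4.0495) = -16.4924 < 0 → local maximum
  f''(5.6203) = 16.4924 > 0 → local minimum

Critical points: x = -atan(4)/2 + pi/2 ≈ 0.9079 (local maximum); x = pi - atan(4)/2 ≈ 2.4787 (local minimum); x = -atan(4)/2 + 3*pi/2 ≈ 4.0495 (local maximum); x = -atan(4)/2 + 2*pi ≈ 5.6203 (local minimum)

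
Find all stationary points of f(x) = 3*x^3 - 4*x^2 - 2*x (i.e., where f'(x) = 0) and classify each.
f'(x) = 9*x^2 - 8*x - 2

Solve f'(x) = 0:
  9*x^2 - 8*x - 2 = 0 has no rational roots; quadratic formula: x = (8 ± √136)/18.
  ⇒ x = 4/9 - sqrt(34)/9 ≈ -0.2034, 4/9 + sqrt(34)/9 ≈ 1.0923

f''(x) = 18*x - 8
Second-derivative test at each critical point:
  f''(-0.2034) = -11.6619 < 0 → local maximum
  f''(1.0923) = 11.6619 > 0 → local minimum

Critical points: x = 4/9 - sqrt(34)/9 ≈ -0.2034 (local maximum); x = 4/9 + sqrt(34)/9 ≈ 1.0923 (local minimum)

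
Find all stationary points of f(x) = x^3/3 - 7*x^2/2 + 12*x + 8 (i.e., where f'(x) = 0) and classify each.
f'(x) = x^2 - 7*x + 12

Solve f'(x) = 0:
  Factor: x^2 - 7*x + 12 = (x - 4)*(x - 3) = 0.
  ⇒ x = 3, 4

f''(x) = 2*x - 7
Second-derivative test at each critical point:
  f''(3) = -1 < 0 → local maximum
  f''(4) = 1 > 0 → local minimum

Critical points: x = 3 (local maximum); x = 4 (local minimum)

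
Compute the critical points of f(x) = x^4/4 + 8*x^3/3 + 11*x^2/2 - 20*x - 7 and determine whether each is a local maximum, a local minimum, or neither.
f'(x) = x^3 + 8*x^2 + 11*x - 20

Solve f'(x) = 0:
  Factor: x^3 + 8*x^2 + 11*x - 20 = (x - 1)*(x + 4)*(x + 5) = 0.
  ⇒ x = -5, -4, 1

f''(x) = 3*x^2 + 16*x + 11
Second-derivative test at each critical point:
  f''(-5) = 6 > 0 → local minimum
  f''(-4) = -5 < 0 → local maximum
  f''(1) = 30 > 0 → local minimum

Critical points: x = -5 (local minimum); x = -4 (local maximum); x = 1 (local minimum)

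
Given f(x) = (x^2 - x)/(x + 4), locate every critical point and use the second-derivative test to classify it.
f'(x) = (x^2 + 8*x - 4)/(x^2 + 8*x + 16)

Solve f'(x) = 0:
  f'(x) = (x^2 + 8*x - 4)/(x + 4)^2; the denominator is positive wherever f is defined, so f'(x) = 0 ⇔ x^2 + 8*x - 4 = 0.
  x^2 + 8*x - 4 = 0 has no rational roots; quadratic formula: x = (-8 ± √80)/2.
  ⇒ x = -2*sqrt(5) - 4 ≈ -8.4721, -4 + 2*sqrt(5) ≈ 0.4721

f''(x) = 40/(x^3 + 12*x^2 + 48*x + 64)
Second-derivative test at each critical point:
  f''(-8.4721) = -0.4472 < 0 → local maximum
  f''(0.4721) = 0.4472 > 0 → local minimum

Critical points: x = -2*sqrt(5) - 4 ≈ -8.4721 (local maximum); x = -4 + 2*sqrt(5) ≈ 0.4721 (local minimum)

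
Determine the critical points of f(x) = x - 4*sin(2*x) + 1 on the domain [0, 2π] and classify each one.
f'(x) = 1 - 8*cos(2*x)

Solve f'(x) = 0 on [0, 2π]:
  f'(x) = 0 ⇔ cos(2*x) = 1/8, i.e. 2*x = ±arccos(1/8) + 2nπ; keep the solutions lying in [0, 2π].
  ⇒ x = acos(1/8)/2 ≈ 0.7227, pi - acos(1/8)/2 ≈ 2.4189, acos(1/8)/2 + pi ≈ 3.8643, -acos(1/8)/2 + 2*pi ≈ 5.5605

f''(x) = 16*sin(2*x)
Second-derivative test at each critical point:
  f''(0.7227) = 15.8745 > 0 → local minimum
  f''(2.4189) = -15.8745 < 0 → local maximum
  f''(3.8643) = 15.8745 > 0 → local minimum
  f''(5.5605) = -15.8745 < 0 → local maximum

Critical points: x = acos(1/8)/2 ≈ 0.7227 (local minimum); x = pi - acos(1/8)/2 ≈ 2.4189 (local maximum); x = acos(1/8)/2 + pi ≈ 3.8643 (local minimum); x = -acos(1/8)/2 + 2*pi ≈ 5.5605 (local maximum)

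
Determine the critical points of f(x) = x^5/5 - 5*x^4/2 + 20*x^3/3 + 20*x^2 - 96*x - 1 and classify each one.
f'(x) = x^4 - 10*x^3 + 20*x^2 + 40*x - 96

Solve f'(x) = 0:
  Factor: x^4 - 10*x^3 + 20*x^2 + 40*x - 96 = (x - 6)*(x - 4)*(x - 2)*(x + 2) = 0.
  ⇒ x = -2, 2, 4, 6

f''(x) = 4*x^3 - 30*x^2 + 40*x + 40
Second-derivative test at each critical point:
  f''(-2) = -192 < 0 → local maximum
  f''(2) = 32 > 0 → local minimum
  f''(4) = -24 < 0 → local maximum
  f''(6) = 64 > 0 → local minimum

Critical points: x = -2 (local maximum); x = 2 (local minimum); x = 4 (local maximum); x = 6 (local minimum)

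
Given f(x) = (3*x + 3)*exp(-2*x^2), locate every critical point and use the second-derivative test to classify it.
f'(x) = 3*(-4*x*(x + 1) + 1)*exp(-2*x^2)

Solve f'(x) = 0:
  f'(x) = (-12*x^2 - 12*x + 3)·exp(-2*x^2) and exp(-2*x^2) > 0 for every x, so f'(x) = 0 ⇔ -12*x^2 - 12*x + 3 = 0.
  Factor: -12*x^2 - 12*x + 3 = -3*(4*x^2 + 4*x - 1); 4*x^2 + 4*x - 1 = 0 has no rational roots; quadratic formula: x = (-4 ± √32)/8.
  ⇒ x = -sqrt(2)/2 - 1/2 ≈ -1.2071, -1/2 + sqrt(2)/2 ≈ 0.2071

f''(x) = 12*(4*x^2*(x + 1) - 3*x - 1)*exp(-2*x^2)
Second-derivative test at each critical point:
  f''(-1.2071) = 0.9206 > 0 → local minimum
  f''(0.2071) = -15.5754 < 0 → local maximum

Critical points: x = -sqrt(2)/2 - 1/2 ≈ -1.2071 (local minimum); x = -1/2 + sqrt(2)/2 ≈ 0.2071 (local maximum)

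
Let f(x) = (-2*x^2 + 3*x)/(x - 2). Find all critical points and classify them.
f'(x) = 2*(-x^2 + 4*x - 3)/(x^2 - 4*x + 4)

Solve f'(x) = 0:
  f'(x) = -2*(x - 3)*(x - 1)/(x - 2)^2; the denominator is positive wherever f is defined, so f'(x) = 0 ⇔ -2*x^2 + 8*x - 6 = 0.
  Factor: -2*x^2 + 8*x - 6 = -2*(x - 3)*(x - 1) = 0.
  ⇒ x = 1, 3

f''(x) = -4/(x^3 - 6*x^2 + 12*x - 8)
Second-derivative test at each critical point:
  f''(1) = 4 > 0 → local minimum
  f''(3) = -4 < 0 → local maximum

Critical points: x = 1 (local minimum); x = 3 (local maximum)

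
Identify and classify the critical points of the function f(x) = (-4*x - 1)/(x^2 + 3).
f'(x) = 2*(2*x^2 + x - 6)/(x^4 + 6*x^2 + 9)

Solve f'(x) = 0:
  f'(x) = 2*(x + 2)*(2*x - 3)/(x^2 + 3)^2; the denominator is positive wherever f is defined, so f'(x) = 0 ⇔ 4*x^2 + 2*x - 12 = 0.
  Factor: 4*x^2 + 2*x - 12 = 2*(x + 2)*(2*x - 3) = 0.
  ⇒ x = -2, 3/2

f''(x) = 2*(-4*x^2*(4*x + 1) + (12*x + 1)*(x^2 + 3))/(x^2 + 3)^3
Second-derivative test at each critical point:
  f''(-2) = -2/7 < 0 → local maximum
  f''(3/2) = 32/63 > 0 → local minimum

Critical points: x = -2 (local maximum); x = 3/2 (local minimum)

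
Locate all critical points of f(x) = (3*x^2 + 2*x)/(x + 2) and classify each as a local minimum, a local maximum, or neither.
f'(x) = (3*x^2 + 12*x + 4)/(x^2 + 4*x + 4)

Solve f'(x) = 0:
  f'(x) = (3*x^2 + 12*x + 4)/(x + 2)^2; the denominator is positive wherever f is defined, so f'(x) = 0 ⇔ 3*x^2 + 12*x + 4 = 0.
  3*x^2 + 12*x + 4 = 0 has no rational roots; quadratic formula: x = (-12 ± √96)/6.
  ⇒ x = -2 - 2*sqrt(6)/3 ≈ -3.6330, -2 + 2*sqrt(6)/3 ≈ -0.3670

f''(x) = 16/(x^3 + 6*x^2 + 12*x + 8)
Second-derivative test at each critical point:
  f''(-3.6330) = -3.6742 < 0 → local maximum
  f''(-0.3670) = 3.6742 > 0 → local minimum

Critical points: x = -2 - 2*sqrt(6)/3 ≈ -3.6330 (local maximum); x = -2 + 2*sqrt(6)/3 ≈ -0.3670 (local minimum)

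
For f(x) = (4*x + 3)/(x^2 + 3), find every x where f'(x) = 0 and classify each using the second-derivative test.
f'(x) = 2*(-2*x^2 - 3*x + 6)/(x^4 + 6*x^2 + 9)

Solve f'(x) = 0:
  f'(x) = -2*(2*x^2 + 3*x - 6)/(x^2 + 3)^2; the denominator is positive wherever f is defined, so f'(x) = 0 ⇔ -4*x^2 - 6*x + 12 = 0.
  Factor: -4*x^2 - 6*x + 12 = -2*(2*x^2 + 3*x - 6); 2*x^2 + 3*x - 6 = 0 has no rational roots; quadratic formula: x = (-3 ± √57)/4.
  ⇒ x = -sqrt(57)/4 - 3/4 ≈ -2.6375, -3/4 + sqrt(57)/4 ≈ 1.1375

f''(x) = 2*(4*x^2*(4*x + 3) - 3*(4*x + 1)*(x^2 + 3))/(x^2 + 3)^3
Second-derivative test at each critical point:
  f''(-2.6375) = 0.1523 > 0 → local minimum
  f''(1.1375) = -0.8190 < 0 → local maximum

Critical points: x = -sqrt(57)/4 - 3/4 ≈ -2.6375 (local minimum); x = -3/4 + sqrt(57)/4 ≈ 1.1375 (local maximum)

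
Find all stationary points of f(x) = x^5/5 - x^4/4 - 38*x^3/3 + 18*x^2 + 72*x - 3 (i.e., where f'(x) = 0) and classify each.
f'(x) = x^4 - x^3 - 38*x^2 + 36*x + 72

Solve f'(x) = 0:
  Factor: x^4 - x^3 - 38*x^2 + 36*x + 72 = (x - 6)*(x - 2)*(x + 1)*(x + 6) = 0.
  ⇒ x = -6, -1, 2, 6

f''(x) = 4*x^3 - 3*x^2 - 76*x + 36
Second-derivative test at each critical point:
  f''(-6) = -480 < 0 → local maximum
  f''(-1) = 105 > 0 → local minimum
  f''(2) = -96 < 0 → local maximum
  f''(6) = 336 > 0 → local minimum

Critical points: x = -6 (local maximum); x = -1 (local minimum); x = 2 (local maximum); x = 6 (local minimum)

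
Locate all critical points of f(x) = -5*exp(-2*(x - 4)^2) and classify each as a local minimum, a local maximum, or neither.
f'(x) = 20*(x - 4)*exp(-2*(x - 4)^2)

Solve f'(x) = 0:
  f'(x) = (20*x - 80)·exp(-2*(x - 4)^2) and exp(-2*(x - 4)^2) > 0 for every x, so f'(x) = 0 ⇔ 20*x - 80 = 0.
  Factor: 20*x - 80 = 20*(x - 4) = 0.
  ⇒ x = 4

f''(x) = 20*(1 - 4*(x - 4)^2)*exp(-2*(x - 4)^2)
Second-derivative test at each critical point:
  f''(4) = 20 > 0 → local minimum

Critical points: x = 4 (local minimum)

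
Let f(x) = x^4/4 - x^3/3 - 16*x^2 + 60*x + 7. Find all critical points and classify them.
f'(x) = x^3 - x^2 - 32*x + 60

Solve f'(x) = 0:
  Factor: x^3 - x^2 - 32*x + 60 = (x - 5)*(x - 2)*(x + 6) = 0.
  ⇒ x = -6, 2, 5

f''(x) = 3*x^2 - 2*x - 32
Second-derivative test at each critical point:
  f''(-6) = 88 > 0 → local minimum
  f''(2) = -24 < 0 → local maximum
  f''(5) = 33 > 0 → local minimum

Critical points: x = -6 (local minimum); x = 2 (local maximum); x = 5 (local minimum)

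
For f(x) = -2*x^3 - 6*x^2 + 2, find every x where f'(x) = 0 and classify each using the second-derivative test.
f'(x) = 6*x*(-x - 2)

Solve f'(x) = 0:
  Factor: -6*x^2 - 12*x = -6*x*(x + 2) = 0.
  ⇒ x = -2, 0

f''(x) = -12*x - 12
Second-derivative test at each critical point:
  f''(-2) = 12 > 0 → local minimum
  f''(0) = -12 < 0 → local maximum

Critical points: x = -2 (local minimum); x = 0 (local maximum)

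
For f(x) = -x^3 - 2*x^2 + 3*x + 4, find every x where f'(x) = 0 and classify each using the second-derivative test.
f'(x) = -3*x^2 - 4*x + 3

Solve f'(x) = 0:
  3*x^2 + 4*x - 3 = 0 has no rational roots; quadratic formula: x = (-4 ± √52)/6.
  ⇒ x = -sqrt(13)/3 - 2/3 ≈ -1.8685, -2/3 + sqrt(13)/3 ≈ 0.5352

f''(x) = -6*x - 4
Second-derivative test at each critical point:
  f''(-1.8685) = 7.2111 > 0 → local minimum
  f''(0.5352) = -7.2111 < 0 → local maximum

Critical points: x = -sqrt(13)/3 - 2/3 ≈ -1.8685 (local minimum); x = -2/3 + sqrt(13)/3 ≈ 0.5352 (local maximum)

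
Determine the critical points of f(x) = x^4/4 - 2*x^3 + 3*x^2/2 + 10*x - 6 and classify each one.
f'(x) = x^3 - 6*x^2 + 3*x + 10

Solve f'(x) = 0:
  Factor: x^3 - 6*x^2 + 3*x + 10 = (x - 5)*(x - 2)*(x + 1) = 0.
  ⇒ x = -1, 2, 5

f''(x) = 3*x^2 - 12*x + 3
Second-derivative test at each critical point:
  f''(-1) = 18 > 0 → local minimum
  f''(2) = -9 < 0 → local maximum
  f''(5) = 18 > 0 → local minimum

Critical points: x = -1 (local minimum); x = 2 (local maximum); x = 5 (local minimum)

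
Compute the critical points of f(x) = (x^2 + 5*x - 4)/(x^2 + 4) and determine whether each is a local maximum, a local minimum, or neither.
f'(x) = (-5*x^2 + 16*x + 20)/(x^4 + 8*x^2 + 16)

Solve f'(x) = 0:
  f'(x) = -(5*x^2 - 16*x - 20)/(x^2 + 4)^2; the denominator is positive wherever f is defined, so f'(x) = 0 ⇔ -5*x^2 + 16*x + 20 = 0.
  5*x^2 - 16*x - 20 = 0 has no rational roots; quadratic formula: x = (16 ± √656)/10.
  ⇒ x = 8/5 - 2*sqrt(41)/5 ≈ -0.9612, 8/5 + 2*sqrt(41)/5 ≈ 4.1612

f''(x) = 2*(5*x^3 - 24*x^2 - 60*x + 32)/(x^6 + 12*x^4 + 48*x^2 + 64)
Second-derivative test at each critical point:
  f''(-0.9612) = 1.0564 > 0 → local minimum
  f''(4.1612) = -0.0564 < 0 → local maximum

Critical points: x = 8/5 - 2*sqrt(41)/5 ≈ -0.9612 (local minimum); x = 8/5 + 2*sqrt(41)/5 ≈ 4.1612 (local maximum)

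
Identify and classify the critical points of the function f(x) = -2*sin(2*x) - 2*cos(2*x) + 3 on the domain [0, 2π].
f'(x) = -4*sqrt(2)*cos(2*x + pi/4)

Solve f'(x) = 0 on [0, 2π]:
  f'(x) = 0 ⇔ -2*cos(2*x) = -2*sin(2*x) ⇔ tan(2*x) = 1, i.e. 2*x = arctan(1) + nπ; keep the solutions lying in [0, 2π].
  ⇒ x = pi/8 ≈ 0.3927, 5*pi/8 ≈ 1.9635, 9*pi/8 ≈ 3.5343, 13*pi/8 ≈ 5.1051

f''(x) = 8*sqrt(2)*sin(2*x + pi/4)
Second-derivative test at each critical point:
  f''(0.3927) = 11.3137 > 0 → local minimum
  f''(1.9635) = -11.3137 < 0 → local maximum
  f''(3.5343) = 11.3137 > 0 → local minimum
  f''(5.1051) = -11.3137 < 0 → local maximum

Critical points: x = pi/8 ≈ 0.3927 (local minimum); x = 5*pi/8 ≈ 1.9635 (local maximum); x = 9*pi/8 ≈ 3.5343 (local minimum); x = 13*pi/8 ≈ 5.1051 (local maximum)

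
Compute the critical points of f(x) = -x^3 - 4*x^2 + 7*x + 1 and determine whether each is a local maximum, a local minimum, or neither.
f'(x) = -3*x^2 - 8*x + 7

Solve f'(x) = 0:
  3*x^2 + 8*x - 7 = 0 has no rational roots; quadratic formula: x = (-8 ± √148)/6.
  ⇒ x = -sqrt(37)/3 - 4/3 ≈ -3.3609, -4/3 + sqrt(37)/3 ≈ 0.6943

f''(x) = -6*x - 8
Second-derivative test at each critical point:
  f''(-3.3609) = 12.1655 > 0 → local minimum
  f''(0.6943) = -12.1655 < 0 → local maximum

Critical points: x = -sqrt(37)/3 - 4/3 ≈ -3.3609 (local minimum); x = -4/3 + sqrt(37)/3 ≈ 0.6943 (local maximum)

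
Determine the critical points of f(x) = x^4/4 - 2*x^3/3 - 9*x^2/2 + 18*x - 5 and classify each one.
f'(x) = x^3 - 2*x^2 - 9*x + 18

Solve f'(x) = 0:
  Factor: x^3 - 2*x^2 - 9*x + 18 = (x - 3)*(x - 2)*(x + 3) = 0.
  ⇒ x = -3, 2, 3

f''(x) = 3*x^2 - 4*x - 9
Second-derivative test at each critical point:
  f''(-3) = 30 > 0 → local minimum
  f''(2) = -5 < 0 → local maximum
  f''(3) = 6 > 0 → local minimum

Critical points: x = -3 (local minimum); x = 2 (local maximum); x = 3 (local minimum)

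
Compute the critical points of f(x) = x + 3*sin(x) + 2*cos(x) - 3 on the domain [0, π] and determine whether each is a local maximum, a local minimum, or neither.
f'(x) = -2*sin(x) + 3*cos(x) + 1

Solve f'(x) = 0 on [0, π]:
  f'(x) = 0 ⇔ -2*sin(x) + 3*cos(x) = -1. Write the left side as R·cos(x + φ) with R = √(3² + 2²) = sqrt(13), cos φ = 3*sqrt(13)/13, sin φ = 2*sqrt(13)/13; then cos(x + φ) = -sqrt(13)/13. Solve for x and keep the solutions lying in [0, π].
  ⇒ x = atan((2 + 6*sqrt(3))/(-3 + 4*sqrt(3))) ≈ 1.2638

f''(x) = -3*sin(x) - 2*cos(x)
Second-derivative test at each critical point:
  f''(1.2638) = -3.4641 < 0 → local maximum

Critical points: x = atan((2 + 6*sqrt(3))/(-3 + 4*sqrt(3))) ≈ 1.2638 (local maximum)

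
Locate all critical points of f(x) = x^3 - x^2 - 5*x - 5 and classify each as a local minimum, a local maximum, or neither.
f'(x) = 3*x^2 - 2*x - 5

Solve f'(x) = 0:
  Factor: 3*x^2 - 2*x - 5 = (x + 1)*(3*x - 5) = 0.
  ⇒ x = -1, 5/3

f''(x) = 6*x - 2
Second-derivative test at each critical point:
  f''(-1) = -8 < 0 → local maximum
  f''(5/3) = 8 > 0 → local minimum

Critical points: x = -1 (local maximum); x = 5/3 (local minimum)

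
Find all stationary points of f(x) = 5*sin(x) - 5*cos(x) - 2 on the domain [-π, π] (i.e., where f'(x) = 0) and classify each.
f'(x) = 5*sqrt(2)*sin(x + pi/4)

Solve f'(x) = 0 on [-π, π]:
  f'(x) = 0 ⇔ 5*cos(x) = -5*sin(x) ⇔ tan(x) = -1, i.e. x = arctan(-1) + nπ; keep the solutions lying in [-π, π].
  ⇒ x = -pi/4 ≈ -0.7854, 3*pi/4 ≈ 2.3562

f''(x) = 5*sqrt(2)*cos(x + pi/4)
Second-derivative test at each critical point:
  f''(-0.7854) = 7.0711 > 0 → local minimum
  f''(2.3562) = -7.0711 < 0 → local maximum

Critical points: x = -pi/4 ≈ -0.7854 (local minimum); x = 3*pi/4 ≈ 2.3562 (local maximum)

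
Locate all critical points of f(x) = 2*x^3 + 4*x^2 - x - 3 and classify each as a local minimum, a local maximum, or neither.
f'(x) = 6*x^2 + 8*x - 1

Solve f'(x) = 0:
  6*x^2 + 8*x - 1 = 0 has no rational roots; quadratic formula: x = (-8 ± √88)/12.
  ⇒ x = -sqrt(22)/6 - 2/3 ≈ -1.4484, -2/3 + sqrt(22)/6 ≈ 0.1151

f''(x) = 12*x + 8
Second-derivative test at each critical point:
  f''(-1.4484) = -9.3808 < 0 → local maximum
  f''(0.1151) = 9.3808 > 0 → local minimum

Critical points: x = -sqrt(22)/6 - 2/3 ≈ -1.4484 (local maximum); x = -2/3 + sqrt(22)/6 ≈ 0.1151 (local minimum)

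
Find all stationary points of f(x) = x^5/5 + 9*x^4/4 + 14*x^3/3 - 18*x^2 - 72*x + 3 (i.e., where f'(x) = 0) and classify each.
f'(x) = x^4 + 9*x^3 + 14*x^2 - 36*x - 72

Solve f'(x) = 0:
  Factor: x^4 + 9*x^3 + 14*x^2 - 36*x - 72 = (x - 2)*(x + 2)*(x + 3)*(x + 6) = 0.
  ⇒ x = -6, -3, -2, 2

f''(x) = 4*x^3 + 27*x^2 + 28*x - 36
Second-derivative test at each critical point:
  f''(-6) = -96 < 0 → local maximum
  f''(-3) = 15 > 0 → local minimum
  f''(-2) = -16 < 0 → local maximum
  f''(2) = 160 > 0 → local minimum

Critical points: x = -6 (local maximum); x = -3 (local minimum); x = -2 (local maximum); x = 2 (local minimum)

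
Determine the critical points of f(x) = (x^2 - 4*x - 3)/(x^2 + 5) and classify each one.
f'(x) = 4*(x^2 + 4*x - 5)/(x^4 + 10*x^2 + 25)

Solve f'(x) = 0:
  f'(x) = 4*(x - 1)*(x + 5)/(x^2 + 5)^2; the denominator is positive wherever f is defined, so f'(x) = 0 ⇔ 4*x^2 + 16*x - 20 = 0.
  Factor: 4*x^2 + 16*x - 20 = 4*(x - 1)*(x + 5) = 0.
  ⇒ x = -5, 1

f''(x) = 8*(-x^3 - 6*x^2 + 15*x + 10)/(x^6 + 15*x^4 + 75*x^2 + 125)
Second-derivative test at each critical point:
  f''(-5) = -2/75 < 0 → local maximum
  f''(1) = 2/3 > 0 → local minimum

Critical points: x = -5 (local maximum); x = 1 (local minimum)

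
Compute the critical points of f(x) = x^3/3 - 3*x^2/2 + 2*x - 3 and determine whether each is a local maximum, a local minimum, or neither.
f'(x) = x^2 - 3*x + 2

Solve f'(x) = 0:
  Factor: x^2 - 3*x + 2 = (x - 2)*(x - 1) = 0.
  ⇒ x = 1, 2

f''(x) = 2*x - 3
Second-derivative test at each critical point:
  f''(1) = -1 < 0 → local maximum
  f''(2) = 1 > 0 → local minimum

Critical points: x = 1 (local maximum); x = 2 (local minimum)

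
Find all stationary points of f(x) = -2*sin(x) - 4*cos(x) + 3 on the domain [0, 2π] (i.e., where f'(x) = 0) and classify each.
f'(x) = 4*sin(x) - 2*cos(x)

Solve f'(x) = 0 on [0, 2π]:
  f'(x) = 0 ⇔ -2*cos(x) = -4*sin(x) ⇔ tan(x) = 1/2, i.e. x = arctan(1/2) + nπ; keep the solutions lying in [0, 2π].
  ⇒ x = atan(1/2) ≈ 0.4636, atan(1/2) + pi ≈ 3.6052

f''(x) = 2*sin(x) + 4*cos(x)
Second-derivative test at each critical point:
  f''(0.4636) = 4.4721 > 0 → local minimum
  f''(3.6052) = -4.4721 < 0 → local maximum

Critical points: x = atan(1/2) ≈ 0.4636 (local minimum); x = atan(1/2) + pi ≈ 3.6052 (local maximum)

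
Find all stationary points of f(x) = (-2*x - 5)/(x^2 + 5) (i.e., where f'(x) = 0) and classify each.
f'(x) = 2*(x^2 + 5*x - 5)/(x^4 + 10*x^2 + 25)

Solve f'(x) = 0:
  f'(x) = 2*(x^2 + 5*x - 5)/(x^2 + 5)^2; the denominator is positive wherever f is defined, so f'(x) = 0 ⇔ 2*x^2 + 10*x - 10 = 0.
  Factor: 2*x^2 + 10*x - 10 = 2*(x^2 + 5*x - 5); x^2 + 5*x - 5 = 0 has no rational roots; quadratic formula: x = (-5 ± √45)/2.
  ⇒ x = -3*sqrt(5)/2 - 5/2 ≈ -5.8541, -5/2 + 3*sqrt(5)/2 ≈ 0.8541

f''(x) = 2*(-4*x^2*(2*x + 5) + (6*x + 5)*(x^2 + 5))/(x^2 + 5)^3
Second-derivative test at each critical point:
  f''(-5.8541) = -0.0087 < 0 → local maximum
  f''(0.8541) = 0.4087 > 0 → local minimum

Critical points: x = -3*sqrt(5)/2 - 5/2 ≈ -5.8541 (local maximum); x = -5/2 + 3*sqrt(5)/2 ≈ 0.8541 (local minimum)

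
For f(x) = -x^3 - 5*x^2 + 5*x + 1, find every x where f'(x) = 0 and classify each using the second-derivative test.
f'(x) = -3*x^2 - 10*x + 5

Solve f'(x) = 0:
  3*x^2 + 10*x - 5 = 0 has no rational roots; quadratic formula: x = (-10 ± √160)/6.
  ⇒ x = -2*sqrt(10)/3 - 5/3 ≈ -3.7749, -5/3 + 2*sqrt(10)/3 ≈ 0.4415

f''(x) = -6*x - 10
Second-derivative test at each critical point:
  f''(-3.7749) = 12.6491 > 0 → local minimum
  f''(0.4415) = -12.6491 < 0 → local maximum

Critical points: x = -2*sqrt(10)/3 - 5/3 ≈ -3.7749 (local minimum); x = -5/3 + 2*sqrt(10)/3 ≈ 0.4415 (local maximum)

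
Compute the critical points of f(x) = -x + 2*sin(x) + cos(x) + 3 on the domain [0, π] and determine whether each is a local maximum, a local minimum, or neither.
f'(x) = -sin(x) + 2*cos(x) - 1

Solve f'(x) = 0 on [0, π]:
  f'(x) = 0 ⇔ -sin(x) + 2*cos(x) = 1. Write the left side as R·cos(x + φ) with R = √(2² + 1²) = sqrt(5), cos φ = 2*sqrt(5)/5, sin φ = sqrt(5)/5; then cos(x + φ) = sqrt(5)/5. Solve for x and keep the solutions lying in [0, π].
  ⇒ x = atan(3/4) ≈ 0.6435

f''(x) = -2*sin(x) - cos(x)
Second-derivative test at each critical point:
  f''(0.6435) = -2 < 0 → local maximum

Critical points: x = atan(3/4) ≈ 0.6435 (local maximum)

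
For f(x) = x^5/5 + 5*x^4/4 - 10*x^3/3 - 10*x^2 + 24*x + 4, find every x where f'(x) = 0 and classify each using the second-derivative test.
f'(x) = x^4 + 5*x^3 - 10*x^2 - 20*x + 24

Solve f'(x) = 0:
  Factor: x^4 + 5*x^3 - 10*x^2 - 20*x + 24 = (x - 2)*(x - 1)*(x + 2)*(x + 6) = 0.
  ⇒ x = -6, -2, 1, 2

f''(x) = 4*x^3 + 15*x^2 - 20*x - 20
Second-derivative test at each critical point:
  f''(-6) = -224 < 0 → local maximum
  f''(-2) = 48 > 0 → local minimum
  f''(1) = -21 < 0 → local maximum
  f''(2) = 32 > 0 → local minimum

Critical points: x = -6 (local maximum); x = -2 (local minimum); x = 1 (local maximum); x = 2 (local minimum)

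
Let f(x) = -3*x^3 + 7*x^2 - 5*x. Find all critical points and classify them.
f'(x) = -9*x^2 + 14*x - 5

Solve f'(x) = 0:
  Factor: -9*x^2 + 14*x - 5 = -(x - 1)*(9*x - 5) = 0.
  ⇒ x = 5/9, 1

f''(x) = 14 - 18*x
Second-derivative test at each critical point:
  f''(5/9) = 4 > 0 → local minimum
  f''(1) = -4 < 0 → local maximum

Critical points: x = 5/9 (local minimum); x = 1 (local maximum)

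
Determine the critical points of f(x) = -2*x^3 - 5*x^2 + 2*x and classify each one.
f'(x) = -6*x^2 - 10*x + 2

Solve f'(x) = 0:
  Factor: -6*x^2 - 10*x + 2 = -2*(3*x^2 + 5*x - 1); 3*x^2 + 5*x - 1 = 0 has no rational roots; quadratic formula: x = (-5 ± √37)/6.
  ⇒ x = -sqrt(37)/6 - 5/6 ≈ -1.8471, -5/6 + sqrt(37)/6 ≈ 0.1805

f''(x) = -12*x - 10
Second-derivative test at each critical point:
  f''(-1.8471) = 12.1655 > 0 → local minimum
  f''(0.1805) = -12.1655 < 0 → local maximum

Critical points: x = -sqrt(37)/6 - 5/6 ≈ -1.8471 (local minimum); x = -5/6 + sqrt(37)/6 ≈ 0.1805 (local maximum)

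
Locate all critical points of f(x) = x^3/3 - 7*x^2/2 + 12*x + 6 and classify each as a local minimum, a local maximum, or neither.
f'(x) = x^2 - 7*x + 12

Solve f'(x) = 0:
  Factor: x^2 - 7*x + 12 = (x - 4)*(x - 3) = 0.
  ⇒ x = 3, 4

f''(x) = 2*x - 7
Second-derivative test at each critical point:
  f''(3) = -1 < 0 → local maximum
  f''(4) = 1 > 0 → local minimum

Critical points: x = 3 (local maximum); x = 4 (local minimum)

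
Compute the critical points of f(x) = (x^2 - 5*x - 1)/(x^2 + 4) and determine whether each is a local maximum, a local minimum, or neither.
f'(x) = 5*(x^2 + 2*x - 4)/(x^4 + 8*x^2 + 16)

Solve f'(x) = 0:
  f'(x) = 5*(x^2 + 2*x - 4)/(x^2 + 4)^2; the denominator is positive wherever f is defined, so f'(x) = 0 ⇔ 5*x^2 + 10*x - 20 = 0.
  Factor: 5*x^2 + 10*x - 20 = 5*(x^2 + 2*x - 4); x^2 + 2*x - 4 = 0 has no rational roots; quadratic formula: x = (-2 ± √20)/2.
  ⇒ x = -sqrt(5) - 1 ≈ -3.2361, -1 + sqrt(5) ≈ 1.2361

f''(x) = 10*(-x^3 - 3*x^2 + 12*x + 4)/(x^6 + 12*x^4 + 48*x^2 + 64)
Second-derivative test at each critical point:
  f''(-3.2361) = -0.1068 < 0 → local maximum
  f''(1.2361) = 0.7318 > 0 → local minimum

Critical points: x = -sqrt(5) - 1 ≈ -3.2361 (local maximum); x = -1 + sqrt(5) ≈ 1.2361 (local minimum)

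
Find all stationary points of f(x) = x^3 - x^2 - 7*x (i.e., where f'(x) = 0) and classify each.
f'(x) = 3*x^2 - 2*x - 7

Solve f'(x) = 0:
  3*x^2 - 2*x - 7 = 0 has no rational roots; quadratic formula: x = (2 ± √88)/6.
  ⇒ x = 1/3 - sqrt(22)/3 ≈ -1.2301, 1/3 + sqrt(22)/3 ≈ 1.8968

f''(x) = 6*x - 2
Second-derivative test at each critical point:
  f''(-1.2301) = -9.3808 < 0 → local maximum
  f''(1.8968) = 9.3808 > 0 → local minimum

Critical points: x = 1/3 - sqrt(22)/3 ≈ -1.2301 (local maximum); x = 1/3 + sqrt(22)/3 ≈ 1.8968 (local minimum)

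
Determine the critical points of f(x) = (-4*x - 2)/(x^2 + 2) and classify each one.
f'(x) = 4*(x^2 + x - 2)/(x^4 + 4*x^2 + 4)

Solve f'(x) = 0:
  f'(x) = 4*(x - 1)*(x + 2)/(x^2 + 2)^2; the denominator is positive wherever f is defined, so f'(x) = 0 ⇔ 4*x^2 + 4*x - 8 = 0.
  Factor: 4*x^2 + 4*x - 8 = 4*(x - 1)*(x + 2) = 0.
  ⇒ x = -2, 1

f''(x) = 4*(-4*x^2*(2*x + 1) + (6*x + 1)*(x^2 + 2))/(x^2 + 2)^3
Second-derivative test at each critical point:
  f''(-2) = -1/3 < 0 → local maximum
  f''(1) = 4/3 > 0 → local minimum

Critical points: x = -2 (local maximum); x = 1 (local minimum)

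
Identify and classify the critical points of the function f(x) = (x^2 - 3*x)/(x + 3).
f'(x) = (x^2 + 6*x - 9)/(x^2 + 6*x + 9)

Solve f'(x) = 0:
  f'(x) = (x^2 + 6*x - 9)/(x + 3)^2; the denominator is positive wherever f is defined, so f'(x) = 0 ⇔ x^2 + 6*x - 9 = 0.
  x^2 + 6*x - 9 = 0 has no rational roots; quadratic formula: x = (-6 ± √72)/2.
  ⇒ x = -3*sqrt(2) - 3 ≈ -7.2426, -3 + 3*sqrt(2) ≈ 1.2426

f''(x) = 36/(x^3 + 9*x^2 + 27*x + 27)
Second-derivative test at each critical point:
  f''(-7.2426) = -0.4714 < 0 → local maximum
  f''(1.2426) = 0.4714 > 0 → local minimum

Critical points: x = -3*sqrt(2) - 3 ≈ -7.2426 (local maximum); x = -3 + 3*sqrt(2) ≈ 1.2426 (local minimum)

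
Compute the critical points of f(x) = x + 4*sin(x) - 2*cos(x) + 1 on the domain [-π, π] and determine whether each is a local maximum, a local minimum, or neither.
f'(x) = 2*sin(x) + 4*cos(x) + 1

Solve f'(x) = 0 on [-π, π]:
  f'(x) = 0 ⇔ 2*sin(x) + 4*cos(x) = -1. Write the left side as R·cos(x + φ) with R = √(4² + (-2)²) = 2*sqrt(5), cos φ = 2*sqrt(5)/5, sin φ = -sqrt(5)/5; then cos(x + φ) = -sqrt(5)/10. Solve for x and keep the solutions lying in [-π, π].
  ⇒ x = atan((-2*sqrt(19) - 1)/(-2 + sqrt(19))) ≈ -1.3327, atan((-1 + 2*sqrt(19))/(-sqrt(19) - 2)) + pi ≈ 2.2600

f''(x) = -4*sin(x) + 2*cos(x)
Second-derivative test at each critical point:
  f''(-1.3327) = 4.3589 > 0 → local minimum
  f''(2.2600) = -4.3589 < 0 → local maximum

Critical points: x = atan((-2*sqrt(19) - 1)/(-2 + sqrt(19))) ≈ -1.3327 (local minimum); x = atan((-1 + 2*sqrt(19))/(-sqrt(19) - 2)) + pi ≈ 2.2600 (local maximum)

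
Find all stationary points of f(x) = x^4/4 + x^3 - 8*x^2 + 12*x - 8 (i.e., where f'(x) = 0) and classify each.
f'(x) = x^3 + 3*x^2 - 16*x + 12

Solve f'(x) = 0:
  Factor: x^3 + 3*x^2 - 16*x + 12 = (x - 2)*(x - 1)*(x + 6) = 0.
  ⇒ x = -6, 1, 2

f''(x) = 3*x^2 + 6*x - 16
Second-derivative test at each critical point:
  f''(-6) = 56 > 0 → local minimum
  f''(1) = -7 < 0 → local maximum
  f''(2) = 8 > 0 → local minimum

Critical points: x = -6 (local minimum); x = 1 (local maximum); x = 2 (local minimum)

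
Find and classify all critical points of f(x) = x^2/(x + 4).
f'(x) = x*(x + 8)/(x^2 + 8*x + 16)

Solve f'(x) = 0:
  f'(x) = x*(x + 8)/(x + 4)^2; the denominator is positive wherever f is defined, so f'(x) = 0 ⇔ x^2 + 8*x = 0.
  Factor: x^2 + 8*x = x*(x + 8) = 0.
  ⇒ x = -8, 0

f''(x) = 32/(x^3 + 12*x^2 + 48*x + 64)
Second-derivative test at each critical point:
  f''(-8) = -1/2 < 0 → local maximum
  f''(0) = 1/2 > 0 → local minimum

Critical points: x = -8 (local maximum); x = 0 (local minimum)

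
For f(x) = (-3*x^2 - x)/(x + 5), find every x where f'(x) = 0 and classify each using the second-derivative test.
f'(x) = (-3*x^2 - 30*x - 5)/(x^2 + 10*x + 25)

Solve f'(x) = 0:
  f'(x) = -(3*x^2 + 30*x + 5)/(x + 5)^2; the denominator is positive wherever f is defined, so f'(x) = 0 ⇔ -3*x^2 - 30*x - 5 = 0.
  3*x^2 + 30*x + 5 = 0 has no rational roots; quadratic formula: x = (-30 ± √840)/6.
  ⇒ x = -5 - sqrt(210)/3 ≈ -9.8305, -5 + sqrt(210)/3 ≈ -0.1695

f''(x) = -140/(x^3 + 15*x^2 + 75*x + 125)
Second-derivative test at each critical point:
  f''(-9.8305) = 1.2421 > 0 → local minimum
  f''(-0.1695) = -1.2421 < 0 → local maximum

Critical points: x = -5 - sqrt(210)/3 ≈ -9.8305 (local minimum); x = -5 + sqrt(210)/3 ≈ -0.1695 (local maximum)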